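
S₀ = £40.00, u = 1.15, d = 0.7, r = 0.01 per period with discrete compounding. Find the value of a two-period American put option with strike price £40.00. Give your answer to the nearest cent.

Risk-neutral probability p = (1 + 0.01 − 0.7)/(1.15 − 0.7) = 0.3100/0.4500 = 0.6889
Terminal stock prices: S_uu = 52.9, S_ud = 32.2, S_dd = 19.6
Terminal payoffs (K − S): max(-12.9, 0) = 0, max(7.8, 0) = 7.8, max(20.4, 0) = 20.4
Node u (S = 46): continuation = 1/1.01·[0.6889·0.0000 + 0.3111·7.8000] = 2.4026; exercise value = 0.0000 ≤ continuation, so V_u = 2.4026
Node d (S = 28): continuation = 1/1.01·[0.6889·7.8000 + 0.3111·20.4000] = 11.6040; exercise value = 12.0000 > continuation, so V_d = 12.0000 (exercise)
Node 0 (S = 40): continuation = 1/1.01·[0.6889·2.4026 + 0.3111·12.0000] = 5.3351; exercise value = 0.0000 ≤ continuation, so V_0 = 5.3351

£5.34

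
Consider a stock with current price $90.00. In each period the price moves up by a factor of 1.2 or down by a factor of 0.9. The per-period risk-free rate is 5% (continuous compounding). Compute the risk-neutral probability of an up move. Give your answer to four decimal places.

Risk-neutral probability p = (e^0.05 − 0.9)/(1.2 − 0.9) = 0.1513/0.3000 = 0.5042

p = 0.5042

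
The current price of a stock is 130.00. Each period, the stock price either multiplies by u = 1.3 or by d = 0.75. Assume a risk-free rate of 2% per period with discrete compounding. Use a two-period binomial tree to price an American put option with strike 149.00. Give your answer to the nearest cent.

31.05

Risk-neutral probability p = (1 + 0.02 − 0.75)/(1.3 − 0.75) = 0.2700/0.5500 = 0.4909
Terminal stock prices: S_uu = 219.7, S_ud = 126.8, S_dd = 73.12
Terminal payoffs (K − S): max(-70.7, 0) = 0, max(22.25, 0) = 22.25, max(75.88, 0) = 75.88
Node u (S = 169): continuation = 1/1.02·[0.4909·0.0000 + 0.5091·22.2500] = 11.1052; exercise value = 0.0000 ≤ continuation, so V_u = 11.1052
Node d (S = 97.5): continuation = 1/1.02·[0.4909·22.2500 + 0.5091·75.8750] = 48.5784; exercise value = 51.5000 > continuation, so V_d = 51.5000 (exercise)
Node 0 (S = 130): continuation = 1/1.02·[0.4909·11.1052 + 0.5091·51.5000] = 31.0488; exercise value = 19.0000 ≤ continuation, so V_0 = 31.0488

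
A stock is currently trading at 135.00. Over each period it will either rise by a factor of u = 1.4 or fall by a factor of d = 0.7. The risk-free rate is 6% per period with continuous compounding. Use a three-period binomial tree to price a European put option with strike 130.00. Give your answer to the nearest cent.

19.18

Risk-neutral probability p = (e^0.06 − 0.7)/(1.4 − 0.7) = 0.3618/0.7000 = 0.5169
Terminal stock prices: S_uuu = 370.4, S_uud = 185.2, S_udd = 92.61, S_ddd = 46.3
Terminal payoffs (K − S): max(-240.4, 0) = 0, max(-55.22, 0) = 0, max(37.39, 0) = 37.39, max(83.7, 0) = 83.7
Node uu (S = 264.6): V_uu = e^(−0.06)·[0.5169·0.0000 + 0.4831·0.0000] = 0.0000
Node ud (S = 132.3): V_ud = e^(−0.06)·[0.5169·0.0000 + 0.4831·37.3900] = 17.0109
Node dd (S = 66.15): V_dd = e^(−0.06)·[0.5169·37.3900 + 0.4831·83.6950] = 56.2794
Node u (S = 189): V_u = e^(−0.06)·[0.5169·0.0000 + 0.4831·17.0109] = 7.7392
Node d (S = 94.5): V_d = e^(−0.06)·[0.5169·17.0109 + 0.4831·56.2794] = 33.8857
Node 0 (S = 135): V_0 = e^(−0.06)·[0.5169·7.7392 + 0.4831·33.8857] = 19.1841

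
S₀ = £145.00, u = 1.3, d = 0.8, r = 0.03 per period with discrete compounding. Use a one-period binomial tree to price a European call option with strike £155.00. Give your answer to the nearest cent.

£14.96

Risk-neutral probability p = (1 + 0.03 − 0.8)/(1.3 − 0.8) = 0.2300/0.5000 = 0.4600
Terminal stock prices: S_u = 188.5, S_d = 116
Terminal payoffs (S − K): max(33.5, 0) = 33.5, max(-39, 0) = 0
Node 0 (S = 145): V_0 = 1/1.03·[0.4600·33.5000 + 0.5400·0.0000] = 14.9612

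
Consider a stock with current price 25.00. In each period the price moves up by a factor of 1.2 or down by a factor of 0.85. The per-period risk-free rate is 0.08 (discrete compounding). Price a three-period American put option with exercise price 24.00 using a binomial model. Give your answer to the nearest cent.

Risk-neutral probability p = (1 + 0.08 − 0.85)/(1.2 − 0.85) = 0.2300/0.3500 = 0.6571
Terminal stock prices: S_uuu = 43.2, S_uud = 30.6, S_udd = 21.67, S_ddd = 15.35
Terminal payoffs (K − S): max(-19.2, 0) = 0, max(-6.6, 0) = 0, max(2.325, 0) = 2.325, max(8.647, 0) = 8.647
Node uu (S = 36): continuation = 1/1.08·[0.6571·0.0000 + 0.3429·0.0000] = 0.0000; exercise value = 0.0000 ≤ continuation, so V_uu = 0.0000
Node ud (S = 25.5): continuation = 1/1.08·[0.6571·0.0000 + 0.3429·2.3250] = 0.7381; exercise value = 0.0000 ≤ continuation, so V_ud = 0.7381
Node dd (S = 18.06): continuation = 1/1.08·[0.6571·2.3250 + 0.3429·8.6469] = 4.1597; exercise value = 5.9375 > continuation, so V_dd = 5.9375 (exercise)
Node u (S = 30): continuation = 1/1.08·[0.6571·0.0000 + 0.3429·0.7381] = 0.2343; exercise value = 0.0000 ≤ continuation, so V_u = 0.2343
Node d (S = 21.25): continuation = 1/1.08·[0.6571·0.7381 + 0.3429·5.9375] = 2.3340; exercise value = 2.7500 > continuation, so V_d = 2.7500 (exercise)
Node 0 (S = 25): continuation = 1/1.08·[0.6571·0.2343 + 0.3429·2.7500] = 1.0156; exercise value = 0.0000 ≤ continuation, so V_0 = 1.0156

1.02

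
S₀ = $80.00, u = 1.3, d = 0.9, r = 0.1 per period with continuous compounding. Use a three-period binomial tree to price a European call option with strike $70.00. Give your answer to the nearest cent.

Risk-neutral probability p = (e^0.1 − 0.9)/(1.3 − 0.9) = 0.2052/0.4000 = 0.5129
Terminal stock prices: S_uuu = 175.8, S_uud = 121.7, S_udd = 84.24, S_ddd = 58.32
Terminal payoffs (S − K): max(105.8, 0) = 105.8, max(51.68, 0) = 51.68, max(14.24, 0) = 14.24, max(-11.68, 0) = 0
Node uu (S = 135.2): V_uu = e^(−0.1)·[0.5129·105.7600 + 0.4871·51.6800] = 71.8614
Node ud (S = 93.6): V_ud = e^(−0.1)·[0.5129·51.6800 + 0.4871·14.2400] = 30.2614
Node dd (S = 64.8): V_dd = e^(−0.1)·[0.5129·14.2400 + 0.4871·0.0000] = 6.6090
Node u (S = 104): V_u = e^(−0.1)·[0.5129·71.8614 + 0.4871·30.2614] = 46.6888
Node d (S = 72): V_d = e^(−0.1)·[0.5129·30.2614 + 0.4871·6.6090] = 16.9575
Node 0 (S = 80): V_0 = e^(−0.1)·[0.5129·46.6888 + 0.4871·16.9575] = 29.1426

$29.14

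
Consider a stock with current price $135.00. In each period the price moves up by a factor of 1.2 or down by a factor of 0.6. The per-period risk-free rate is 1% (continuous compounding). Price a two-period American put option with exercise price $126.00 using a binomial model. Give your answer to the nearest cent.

$20.21

Risk-neutral probability p = (e^0.01 − 0.6)/(1.2 − 0.6) = 0.4101/0.6000 = 0.6834
Terminal stock prices: S_uu = 194.4, S_ud = 97.2, S_dd = 48.6
Terminal payoffs (K − S): max(-68.4, 0) = 0, max(28.8, 0) = 28.8, max(77.4, 0) = 77.4
Node u (S = 162): continuation = e^(−0.01)·[0.6834·0.0000 + 0.3166·28.8000] = 9.0269; exercise value = 0.0000 ≤ continuation, so V_u = 9.0269
Node d (S = 81): continuation = e^(−0.01)·[0.6834·28.8000 + 0.3166·77.4000] = 43.7463; exercise value = 45.0000 > continuation, so V_d = 45.0000 (exercise)
Node 0 (S = 135): continuation = e^(−0.01)·[0.6834·9.0269 + 0.3166·45.0000] = 20.2122; exercise value = 0.0000 ≤ continuation, so V_0 = 20.2122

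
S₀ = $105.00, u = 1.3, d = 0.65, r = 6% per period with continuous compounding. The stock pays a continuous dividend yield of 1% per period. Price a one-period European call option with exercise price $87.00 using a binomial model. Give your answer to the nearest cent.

Per-period risk-free factor R = e^0.06 = 1.0618; dividend-adjusted growth = e^(0.06−0.01) = 1.0513.
Risk-neutral probability p = (1.0513 − 0.65)/(1.3 − 0.65) = 0.4013/0.6500 = 0.6173
Terminal stock prices: S_u = 136.5, S_d = 68.25
Terminal payoffs (S − K): max(49.5, 0) = 49.5, max(-18.75, 0) = 0
Node 0 (S = 105): V_0 = e^(−0.06)·[0.6173·49.5000 + 0.3827·0.0000] = 28.7788

$28.78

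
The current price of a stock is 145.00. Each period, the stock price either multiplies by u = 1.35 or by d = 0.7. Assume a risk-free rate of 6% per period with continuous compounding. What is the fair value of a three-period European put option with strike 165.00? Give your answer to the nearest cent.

Risk-neutral probability p = (e^0.06 − 0.7)/(1.35 − 0.7) = 0.3618/0.6500 = 0.5567
Terminal stock prices: S_uuu = 356.8, S_uud = 185, S_udd = 95.92, S_ddd = 49.73
Terminal payoffs (K − S): max(-191.8, 0) = 0, max(-19.98, 0) = 0, max(69.08, 0) = 69.08, max(115.3, 0) = 115.3
Node uu (S = 264.3): V_uu = e^(−0.06)·[0.5567·0.0000 + 0.4433·0.0000] = 0.0000
Node ud (S = 137): V_ud = e^(−0.06)·[0.5567·0.0000 + 0.4433·69.0825] = 28.8427
Node dd (S = 71.05): V_dd = e^(−0.06)·[0.5567·69.0825 + 0.4433·115.2650] = 84.3411
Node u (S = 195.8): V_u = e^(−0.06)·[0.5567·0.0000 + 0.4433·28.8427] = 12.0421
Node d (S = 101.5): V_d = e^(−0.06)·[0.5567·28.8427 + 0.4433·84.3411] = 50.3342
Node 0 (S = 145): V_0 = e^(−0.06)·[0.5567·12.0421 + 0.4433·50.3342] = 27.3282

27.33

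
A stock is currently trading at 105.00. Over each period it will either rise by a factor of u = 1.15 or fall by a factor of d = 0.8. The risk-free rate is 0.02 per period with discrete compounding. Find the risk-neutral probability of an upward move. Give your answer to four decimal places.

Risk-neutral probability p = (1 + 0.02 − 0.8)/(1.15 − 0.8) = 0.2200/0.3500 = 0.6286

p = 0.6286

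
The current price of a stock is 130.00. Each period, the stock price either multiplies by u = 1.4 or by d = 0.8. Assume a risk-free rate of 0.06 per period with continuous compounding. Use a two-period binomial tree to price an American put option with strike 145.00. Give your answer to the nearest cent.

21.76

Risk-neutral probability p = (e^0.06 − 0.8)/(1.4 − 0.8) = 0.2618/0.6000 = 0.4364
Terminal stock prices: S_uu = 254.8, S_ud = 145.6, S_dd = 83.2
Terminal payoffs (K − S): max(-109.8, 0) = 0, max(-0.6, 0) = 0, max(61.8, 0) = 61.8
Node u (S = 182): continuation = e^(−0.06)·[0.4364·0.0000 + 0.5636·0.0000] = 0.0000; exercise value = 0.0000 ≤ continuation, so V_u = 0.0000
Node d (S = 104): continuation = e^(−0.06)·[0.4364·0.0000 + 0.5636·61.8000] = 32.8024; exercise value = 41.0000 > continuation, so V_d = 41.0000 (exercise)
Node 0 (S = 130): continuation = e^(−0.06)·[0.4364·0.0000 + 0.5636·41.0000] = 21.7621; exercise value = 15.0000 ≤ continuation, so V_0 = 21.7621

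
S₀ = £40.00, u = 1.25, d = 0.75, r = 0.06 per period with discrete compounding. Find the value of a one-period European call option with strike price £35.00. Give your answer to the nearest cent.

£8.77

Risk-neutral probability p = (1 + 0.06 − 0.75)/(1.25 − 0.75) = 0.3100/0.5000 = 0.6200
Terminal stock prices: S_u = 50, S_d = 30
Terminal payoffs (S − K): max(15, 0) = 15, max(-5, 0) = 0
Node 0 (S = 40): V_0 = 1/1.06·[0.6200·15.0000 + 0.3800·0.0000] = 8.7736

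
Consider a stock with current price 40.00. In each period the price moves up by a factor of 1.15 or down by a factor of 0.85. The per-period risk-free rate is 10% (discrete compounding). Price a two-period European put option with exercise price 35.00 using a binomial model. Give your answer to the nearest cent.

Risk-neutral probability p = (1 + 0.1 − 0.85)/(1.15 − 0.85) = 0.2500/0.3000 = 0.8333
Terminal stock prices: S_uu = 52.9, S_ud = 39.1, S_dd = 28.9
Terminal payoffs (K − S): max(-17.9, 0) = 0, max(-4.1, 0) = 0, max(6.1, 0) = 6.1
Node u (S = 46): V_u = 1/1.1·[0.8333·0.0000 + 0.1667·0.0000] = 0.0000
Node d (S = 34): V_d = 1/1.1·[0.8333·0.0000 + 0.1667·6.1000] = 0.9242
Node 0 (S = 40): V_0 = 1/1.1·[0.8333·0.0000 + 0.1667·0.9242] = 0.1400

0.14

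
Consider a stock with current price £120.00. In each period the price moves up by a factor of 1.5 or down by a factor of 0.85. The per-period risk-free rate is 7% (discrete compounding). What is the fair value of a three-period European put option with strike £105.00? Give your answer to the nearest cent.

Risk-neutral probability p = (1 + 0.07 − 0.85)/(1.5 − 0.85) = 0.2200/0.6500 = 0.3385
Terminal stock prices: S_uuu = 405, S_uud = 229.5, S_udd = 130, S_ddd = 73.69
Terminal payoffs (K − S): max(-300, 0) = 0, max(-124.5, 0) = 0, max(-25.05, 0) = 0, max(31.31, 0) = 31.31
Node uu (S = 270): V_uu = 1/1.07·[0.3385·0.0000 + 0.6615·0.0000] = 0.0000
Node ud (S = 153): V_ud = 1/1.07·[0.3385·0.0000 + 0.6615·0.0000] = 0.0000
Node dd (S = 86.7): V_dd = 1/1.07·[0.3385·0.0000 + 0.6615·31.3050] = 19.3546
Node u (S = 180): V_u = 1/1.07·[0.3385·0.0000 + 0.6615·0.0000] = 0.0000
Node d (S = 102): V_d = 1/1.07·[0.3385·0.0000 + 0.6615·19.3546] = 11.9662
Node 0 (S = 120): V_0 = 1/1.07·[0.3385·0.0000 + 0.6615·11.9662] = 7.3982

£7.40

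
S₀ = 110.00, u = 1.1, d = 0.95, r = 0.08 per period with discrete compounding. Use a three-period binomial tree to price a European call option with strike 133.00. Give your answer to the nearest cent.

6.93

Risk-neutral probability p = (1 + 0.08 − 0.95)/(1.1 − 0.95) = 0.1300/0.1500 = 0.8667
Terminal stock prices: S_uuu = 146.4, S_uud = 126.4, S_udd = 109.2, S_ddd = 94.31
Terminal payoffs (S − K): max(13.41, 0) = 13.41, max(-6.555, 0) = 0, max(-23.8, 0) = 0, max(-38.69, 0) = 0
Node uu (S = 133.1): V_uu = 1/1.08·[0.8667·13.4100 + 0.1333·0.0000] = 10.7611
Node ud (S = 115): V_ud = 1/1.08·[0.8667·0.0000 + 0.1333·0.0000] = 0.0000
Node dd (S = 99.27): V_dd = 1/1.08·[0.8667·0.0000 + 0.1333·0.0000] = 0.0000
Node u (S = 121): V_u = 1/1.08·[0.8667·10.7611 + 0.1333·0.0000] = 8.6355
Node d (S = 104.5): V_d = 1/1.08·[0.8667·0.0000 + 0.1333·0.0000] = 0.0000
Node 0 (S = 110): V_0 = 1/1.08·[0.8667·8.6355 + 0.1333·0.0000] = 6.9297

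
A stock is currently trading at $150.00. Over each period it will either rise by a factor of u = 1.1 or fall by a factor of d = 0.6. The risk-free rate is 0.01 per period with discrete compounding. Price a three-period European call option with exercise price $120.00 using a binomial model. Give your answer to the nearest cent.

$42.62

Risk-neutral probability p = (1 + 0.01 − 0.6)/(1.1 − 0.6) = 0.4100/0.5000 = 0.8200
Terminal stock prices: S_uuu = 199.7, S_uud = 108.9, S_udd = 59.4, S_ddd = 32.4
Terminal payoffs (S − K): max(79.65, 0) = 79.65, max(-11.1, 0) = 0, max(-60.6, 0) = 0, max(-87.6, 0) = 0
Node uu (S = 181.5): V_uu = 1/1.01·[0.8200·79.6500 + 0.1800·0.0000] = 64.6663
Node ud (S = 99): V_ud = 1/1.01·[0.8200·0.0000 + 0.1800·0.0000] = 0.0000
Node dd (S = 54): V_dd = 1/1.01·[0.8200·0.0000 + 0.1800·0.0000] = 0.0000
Node u (S = 165): V_u = 1/1.01·[0.8200·64.6663 + 0.1800·0.0000] = 52.5014
Node d (S = 90): V_d = 1/1.01·[0.8200·0.0000 + 0.1800·0.0000] = 0.0000
Node 0 (S = 150): V_0 = 1/1.01·[0.8200·52.5014 + 0.1800·0.0000] = 42.6249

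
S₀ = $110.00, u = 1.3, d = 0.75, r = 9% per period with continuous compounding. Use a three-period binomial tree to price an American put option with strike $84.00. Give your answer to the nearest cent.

$3.06

Risk-neutral probability p = (e^0.09 − 0.75)/(1.3 − 0.75) = 0.3442/0.5500 = 0.6258
Terminal stock prices: S_uuu = 241.7, S_uud = 139.4, S_udd = 80.44, S_ddd = 46.41
Terminal payoffs (K − S): max(-157.7, 0) = 0, max(-55.43, 0) = 0, max(3.562, 0) = 3.562, max(37.59, 0) = 37.59
Node uu (S = 185.9): continuation = e^(−0.09)·[0.6258·0.0000 + 0.3742·0.0000] = 0.0000; exercise value = 0.0000 ≤ continuation, so V_uu = 0.0000
Node ud (S = 107.2): continuation = e^(−0.09)·[0.6258·0.0000 + 0.3742·3.5625] = 1.2184; exercise value = 0.0000 ≤ continuation, so V_ud = 1.2184
Node dd (S = 61.88): continuation = e^(−0.09)·[0.6258·3.5625 + 0.3742·37.5938] = 14.8952; exercise value = 22.1250 > continuation, so V_dd = 22.1250 (exercise)
Node u (S = 143): continuation = e^(−0.09)·[0.6258·0.0000 + 0.3742·1.2184] = 0.4167; exercise value = 0.0000 ≤ continuation, so V_u = 0.4167
Node d (S = 82.5): continuation = e^(−0.09)·[0.6258·1.2184 + 0.3742·22.1250] = 8.2640; exercise value = 1.5000 ≤ continuation, so V_d = 8.2640
Node 0 (S = 110): continuation = e^(−0.09)·[0.6258·0.4167 + 0.3742·8.2640] = 3.0648; exercise value = 0.0000 ≤ continuation, so V_0 = 3.0648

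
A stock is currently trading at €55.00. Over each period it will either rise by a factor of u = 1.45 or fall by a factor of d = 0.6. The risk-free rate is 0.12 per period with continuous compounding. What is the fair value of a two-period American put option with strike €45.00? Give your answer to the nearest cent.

Risk-neutral probability p = (e^0.12 − 0.6)/(1.45 − 0.6) = 0.5275/0.8500 = 0.6206
Terminal stock prices: S_uu = 115.6, S_ud = 47.85, S_dd = 19.8
Terminal payoffs (K − S): max(-70.64, 0) = 0, max(-2.85, 0) = 0, max(25.2, 0) = 25.2
Node u (S = 79.75): continuation = e^(−0.12)·[0.6206·0.0000 + 0.3794·0.0000] = 0.0000; exercise value = 0.0000 ≤ continuation, so V_u = 0.0000
Node d (S = 33): continuation = e^(−0.12)·[0.6206·0.0000 + 0.3794·25.2000] = 8.4801; exercise value = 12.0000 > continuation, so V_d = 12.0000 (exercise)
Node 0 (S = 55): continuation = e^(−0.12)·[0.6206·0.0000 + 0.3794·12.0000] = 4.0381; exercise value = 0.0000 ≤ continuation, so V_0 = 4.0381

€4.04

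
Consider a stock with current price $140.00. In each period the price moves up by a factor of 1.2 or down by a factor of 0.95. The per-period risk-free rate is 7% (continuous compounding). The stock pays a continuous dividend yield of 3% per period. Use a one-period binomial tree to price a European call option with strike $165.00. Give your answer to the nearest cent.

$1.02

Per-period risk-free factor R = e^0.07 = 1.0725; dividend-adjusted growth = e^(0.07−0.03) = 1.0408.
Risk-neutral probability p = (1.0408 − 0.95)/(1.2 − 0.95) = 0.0908/0.2500 = 0.3632
Terminal stock prices: S_u = 168, S_d = 133
Terminal payoffs (S − K): max(3, 0) = 3, max(-32, 0) = 0
Node 0 (S = 140): V_0 = e^(−0.07)·[0.3632·3.0000 + 0.6368·0.0000] = 1.0161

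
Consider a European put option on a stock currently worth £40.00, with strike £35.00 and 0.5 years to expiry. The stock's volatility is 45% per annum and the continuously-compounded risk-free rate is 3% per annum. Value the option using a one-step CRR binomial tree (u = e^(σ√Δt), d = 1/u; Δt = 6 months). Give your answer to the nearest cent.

CRR parameters: u = e^(σ√Δt) = e^(0.45·√0.5) = 1.3746, d = 1/u = 0.7275
Per-period rate: rΔt = 0.03·0.5 = 0.015, so R = e^0.015 = 1.0151
Risk-neutral probability p = (e^0.015 − 0.7275)/(1.3746 − 0.7275) = 0.2877/0.6472 = 0.4445
Terminal stock prices: S_u = 54.99, S_d = 29.1
Terminal payoffs (K − S): max(-19.99, 0) = 0, max(5.902, 0) = 5.902
Node 0 (S = 40): V_0 = e^(−0.015)·[0.4445·0.0000 + 0.5555·5.9017] = 3.2298

£3.23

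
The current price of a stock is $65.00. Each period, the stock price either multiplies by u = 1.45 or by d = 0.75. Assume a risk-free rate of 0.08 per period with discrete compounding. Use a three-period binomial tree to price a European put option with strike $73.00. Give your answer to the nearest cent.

$11.61

Risk-neutral probability p = (1 + 0.08 − 0.75)/(1.45 − 0.75) = 0.3300/0.7000 = 0.4714
Terminal stock prices: S_uuu = 198.2, S_uud = 102.5, S_udd = 53.02, S_ddd = 27.42
Terminal payoffs (K − S): max(-125.2, 0) = 0, max(-29.5, 0) = 0, max(19.98, 0) = 19.98, max(45.58, 0) = 45.58
Node uu (S = 136.7): V_uu = 1/1.08·[0.4714·0.0000 + 0.5286·0.0000] = 0.0000
Node ud (S = 70.69): V_ud = 1/1.08·[0.4714·0.0000 + 0.5286·19.9844] = 9.7807
Node dd (S = 36.56): V_dd = 1/1.08·[0.4714·19.9844 + 0.5286·45.5781] = 31.0301
Node u (S = 94.25): V_u = 1/1.08·[0.4714·0.0000 + 0.5286·9.7807] = 4.7869
Node d (S = 48.75): V_d = 1/1.08·[0.4714·9.7807 + 0.5286·31.0301] = 19.4560
Node 0 (S = 65): V_0 = 1/1.08·[0.4714·4.7869 + 0.5286·19.4560] = 11.6116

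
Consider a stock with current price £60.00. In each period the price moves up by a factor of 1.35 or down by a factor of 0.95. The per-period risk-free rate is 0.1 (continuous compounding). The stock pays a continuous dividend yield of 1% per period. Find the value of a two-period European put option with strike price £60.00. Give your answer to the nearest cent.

£1.96

Per-period risk-free factor R = e^0.1 = 1.1052; dividend-adjusted growth = e^(0.1−0.01) = 1.0942.
Risk-neutral probability p = (1.0942 − 0.95)/(1.35 − 0.95) = 0.1442/0.4000 = 0.3604
Terminal stock prices: S_uu = 109.4, S_ud = 76.95, S_dd = 54.15
Terminal payoffs (K − S): max(-49.35, 0) = 0, max(-16.95, 0) = 0, max(5.85, 0) = 5.85
Node u (S = 81): V_u = e^(−0.1)·[0.3604·0.0000 + 0.6396·0.0000] = 0.0000
Node d (S = 57): V_d = e^(−0.1)·[0.3604·0.0000 + 0.6396·5.8500] = 3.3854
Node 0 (S = 60): V_0 = e^(−0.1)·[0.3604·0.0000 + 0.6396·3.3854] = 1.9591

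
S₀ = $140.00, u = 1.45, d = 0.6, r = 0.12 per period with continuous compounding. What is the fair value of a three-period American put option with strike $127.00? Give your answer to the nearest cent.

Risk-neutral probability p = (e^0.12 − 0.6)/(1.45 − 0.6) = 0.5275/0.8500 = 0.6206
Terminal stock prices: S_uuu = 426.8, S_uud = 176.6, S_udd = 73.08, S_ddd = 30.24
Terminal payoffs (K − S): max(-299.8, 0) = 0, max(-49.61, 0) = 0, max(53.92, 0) = 53.92, max(96.76, 0) = 96.76
Node uu (S = 294.4): continuation = e^(−0.12)·[0.6206·0.0000 + 0.3794·0.0000] = 0.0000; exercise value = 0.0000 ≤ continuation, so V_uu = 0.0000
Node ud (S = 121.8): continuation = e^(−0.12)·[0.6206·0.0000 + 0.3794·53.9200] = 18.1447; exercise value = 5.2000 ≤ continuation, so V_ud = 18.1447
Node dd (S = 50.4): continuation = e^(−0.12)·[0.6206·53.9200 + 0.3794·96.7600] = 62.2389; exercise value = 76.6000 > continuation, so V_dd = 76.6000 (exercise)
Node u (S = 203): continuation = e^(−0.12)·[0.6206·0.0000 + 0.3794·18.1447] = 6.1059; exercise value = 0.0000 ≤ continuation, so V_u = 6.1059
Node d (S = 84): continuation = e^(−0.12)·[0.6206·18.1447 + 0.3794·76.6000] = 35.7638; exercise value = 43.0000 > continuation, so V_d = 43.0000 (exercise)
Node 0 (S = 140): continuation = e^(−0.12)·[0.6206·6.1059 + 0.3794·43.0000] = 17.8307; exercise value = 0.0000 ≤ continuation, so V_0 = 17.8307

$17.83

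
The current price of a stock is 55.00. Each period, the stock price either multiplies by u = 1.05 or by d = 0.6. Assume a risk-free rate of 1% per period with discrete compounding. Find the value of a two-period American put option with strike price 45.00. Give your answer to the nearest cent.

Risk-neutral probability p = (1 + 0.01 − 0.6)/(1.05 − 0.6) = 0.4100/0.4500 = 0.9111
Terminal stock prices: S_uu = 60.64, S_ud = 34.65, S_dd = 19.8
Terminal payoffs (K − S): max(-15.64, 0) = 0, max(10.35, 0) = 10.35, max(25.2, 0) = 25.2
Node u (S = 57.75): continuation = 1/1.01·[0.9111·0.0000 + 0.0889·10.3500] = 0.9109; exercise value = 0.0000 ≤ continuation, so V_u = 0.9109
Node d (S = 33): continuation = 1/1.01·[0.9111·10.3500 + 0.0889·25.2000] = 11.5545; exercise value = 12.0000 > continuation, so V_d = 12.0000 (exercise)
Node 0 (S = 55): continuation = 1/1.01·[0.9111·0.9109 + 0.0889·12.0000] = 1.8778; exercise value = 0.0000 ≤ continuation, so V_0 = 1.8778

1.88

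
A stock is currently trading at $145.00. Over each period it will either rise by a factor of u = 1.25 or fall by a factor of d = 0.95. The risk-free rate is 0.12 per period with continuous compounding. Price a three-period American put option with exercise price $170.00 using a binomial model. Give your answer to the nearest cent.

$25.00

Risk-neutral probability p = (e^0.12 − 0.95)/(1.25 − 0.95) = 0.1775/0.3000 = 0.5917
Terminal stock prices: S_uuu = 283.2, S_uud = 215.2, S_udd = 163.6, S_ddd = 124.3
Terminal payoffs (K − S): max(-113.2, 0) = 0, max(-45.23, 0) = 0, max(6.422, 0) = 6.422, max(45.68, 0) = 45.68
Node uu (S = 226.6): continuation = e^(−0.12)·[0.5917·0.0000 + 0.4083·0.0000] = 0.0000; exercise value = 0.0000 ≤ continuation, so V_uu = 0.0000
Node ud (S = 172.2): continuation = e^(−0.12)·[0.5917·0.0000 + 0.4083·6.4219] = 2.3258; exercise value = 0.0000 ≤ continuation, so V_ud = 2.3258
Node dd (S = 130.9): continuation = e^(−0.12)·[0.5917·6.4219 + 0.4083·45.6806] = 19.9140; exercise value = 39.1375 > continuation, so V_dd = 39.1375 (exercise)
Node u (S = 181.2): continuation = e^(−0.12)·[0.5917·0.0000 + 0.4083·2.3258] = 0.8423; exercise value = 0.0000 ≤ continuation, so V_u = 0.8423
Node d (S = 137.8): continuation = e^(−0.12)·[0.5917·2.3258 + 0.4083·39.1375] = 15.3948; exercise value = 32.2500 > continuation, so V_d = 32.2500 (exercise)
Node 0 (S = 145): continuation = e^(−0.12)·[0.5917·0.8423 + 0.4083·32.2500] = 12.1219; exercise value = 25.0000 > continuation, so V_0 = 25.0000 (exercise)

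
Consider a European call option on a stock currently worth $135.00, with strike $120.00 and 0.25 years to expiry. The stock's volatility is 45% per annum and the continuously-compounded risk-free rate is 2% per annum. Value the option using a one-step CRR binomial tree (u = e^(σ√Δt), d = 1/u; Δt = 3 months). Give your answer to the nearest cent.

$22.21

CRR parameters: u = e^(σ√Δt) = e^(0.45·√0.25) = 1.2523, d = 1/u = 0.7985
Per-period rate: rΔt = 0.02·0.25 = 0.005, so R = e^0.005 = 1.0050
Risk-neutral probability p = (e^0.005 − 0.7985)/(1.2523 − 0.7985) = 0.2065/0.4538 = 0.4550
Terminal stock prices: S_u = 169.1, S_d = 107.8
Terminal payoffs (S − K): max(49.06, 0) = 49.06, max(-12.2, 0) = 0
Node 0 (S = 135): V_0 = e^(−0.005)·[0.4550·49.0636 + 0.5450·0.0000] = 22.2141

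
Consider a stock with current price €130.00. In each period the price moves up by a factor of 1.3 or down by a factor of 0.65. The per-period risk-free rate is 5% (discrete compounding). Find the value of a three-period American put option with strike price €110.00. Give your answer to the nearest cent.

€13.46

Risk-neutral probability p = (1 + 0.05 − 0.65)/(1.3 − 0.65) = 0.4000/0.6500 = 0.6154
Terminal stock prices: S_uuu = 285.6, S_uud = 142.8, S_udd = 71.4, S_ddd = 35.7
Terminal payoffs (K − S): max(-175.6, 0) = 0, max(-32.81, 0) = 0, max(38.6, 0) = 38.6, max(74.3, 0) = 74.3
Node uu (S = 219.7): continuation = 1/1.05·[0.6154·0.0000 + 0.3846·0.0000] = 0.0000; exercise value = 0.0000 ≤ continuation, so V_uu = 0.0000
Node ud (S = 109.9): continuation = 1/1.05·[0.6154·0.0000 + 0.3846·38.5975] = 14.1383; exercise value = 0.1500 ≤ continuation, so V_ud = 14.1383
Node dd (S = 54.93): continuation = 1/1.05·[0.6154·38.5975 + 0.3846·74.2987] = 49.8369; exercise value = 55.0750 > continuation, so V_dd = 55.0750 (exercise)
Node u (S = 169): continuation = 1/1.05·[0.6154·0.0000 + 0.3846·14.1383] = 5.1789; exercise value = 0.0000 ≤ continuation, so V_u = 5.1789
Node d (S = 84.5): continuation = 1/1.05·[0.6154·14.1383 + 0.3846·55.0750] = 28.4602; exercise value = 25.5000 ≤ continuation, so V_d = 28.4602
Node 0 (S = 130): continuation = 1/1.05·[0.6154·5.1789 + 0.3846·28.4602] = 13.4602; exercise value = 0.0000 ≤ continuation, so V_0 = 13.4602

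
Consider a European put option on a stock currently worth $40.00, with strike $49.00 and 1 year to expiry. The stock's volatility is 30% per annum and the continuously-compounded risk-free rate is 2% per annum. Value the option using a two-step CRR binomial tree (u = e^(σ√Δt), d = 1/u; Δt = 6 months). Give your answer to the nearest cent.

$10.67

CRR parameters: u = e^(σ√Δt) = e^(0.3·√0.5) = 1.2363, d = 1/u = 0.8089
Per-period rate: rΔt = 0.02·0.5 = 0.01, so R = e^0.01 = 1.0101
Risk-neutral probability p = (e^0.01 − 0.8089)/(1.2363 − 0.8089) = 0.2012/0.4275 = 0.4707
Terminal stock prices: S_uu = 61.14, S_ud = 40, S_dd = 26.17
Terminal payoffs (K − S): max(-12.14, 0) = 0, max(9, 0) = 9, max(22.83, 0) = 22.83
Node u (S = 49.45): V_u = e^(−0.01)·[0.4707·0.0000 + 0.5293·9.0000] = 4.7165
Node d (S = 32.35): V_d = e^(−0.01)·[0.4707·9.0000 + 0.5293·22.8300] = 16.1581
Node 0 (S = 40): V_0 = e^(−0.01)·[0.4707·4.7165 + 0.5293·16.1581] = 10.6656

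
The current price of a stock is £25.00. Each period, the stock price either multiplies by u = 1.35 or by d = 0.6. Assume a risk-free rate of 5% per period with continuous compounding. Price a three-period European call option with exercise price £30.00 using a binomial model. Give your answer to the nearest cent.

£5.91

Risk-neutral probability p = (e^0.05 − 0.6)/(1.35 − 0.6) = 0.4513/0.7500 = 0.6017
Terminal stock prices: S_uuu = 61.51, S_uud = 27.34, S_udd = 12.15, S_ddd = 5.4
Terminal payoffs (S − K): max(31.51, 0) = 31.51, max(-2.662, 0) = 0, max(-17.85, 0) = 0, max(-24.6, 0) = 0
Node uu (S = 45.56): V_uu = e^(−0.05)·[0.6017·31.5094 + 0.3983·0.0000] = 18.0344
Node ud (S = 20.25): V_ud = e^(−0.05)·[0.6017·0.0000 + 0.3983·0.0000] = 0.0000
Node dd (S = 9): V_dd = e^(−0.05)·[0.6017·0.0000 + 0.3983·0.0000] = 0.0000
Node u (S = 33.75): V_u = e^(−0.05)·[0.6017·18.0344 + 0.3983·0.0000] = 10.3220
Node d (S = 15): V_d = e^(−0.05)·[0.6017·0.0000 + 0.3983·0.0000] = 0.0000
Node 0 (S = 25): V_0 = e^(−0.05)·[0.6017·10.3220 + 0.3983·0.0000] = 5.9078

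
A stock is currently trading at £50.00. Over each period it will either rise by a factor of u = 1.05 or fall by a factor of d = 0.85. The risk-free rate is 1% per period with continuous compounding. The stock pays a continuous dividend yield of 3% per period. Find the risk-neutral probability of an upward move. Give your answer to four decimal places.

Per-period risk-free factor R = e^0.01 = 1.0101; dividend-adjusted growth = e^(0.01−0.03) = 0.9802.
Risk-neutral probability p = (0.9802 − 0.85)/(1.05 − 0.85) = 0.1302/0.2000 = 0.6510

p = 0.6510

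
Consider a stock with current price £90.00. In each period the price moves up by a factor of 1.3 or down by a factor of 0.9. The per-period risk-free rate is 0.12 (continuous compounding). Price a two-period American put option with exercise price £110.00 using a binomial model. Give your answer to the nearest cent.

£20.00

Risk-neutral probability p = (e^0.12 − 0.9)/(1.3 − 0.9) = 0.2275/0.4000 = 0.5687
Terminal stock prices: S_uu = 152.1, S_ud = 105.3, S_dd = 72.9
Terminal payoffs (K − S): max(-42.1, 0) = 0, max(4.7, 0) = 4.7, max(37.1, 0) = 37.1
Node u (S = 117): continuation = e^(−0.12)·[0.5687·0.0000 + 0.4313·4.7000] = 1.7977; exercise value = 0.0000 ≤ continuation, so V_u = 1.7977
Node d (S = 81): continuation = e^(−0.12)·[0.5687·4.7000 + 0.4313·37.1000] = 16.5612; exercise value = 29.0000 > continuation, so V_d = 29.0000 (exercise)
Node 0 (S = 90): continuation = e^(−0.12)·[0.5687·1.7977 + 0.4313·29.0000] = 11.9991; exercise value = 20.0000 > continuation, so V_0 = 20.0000 (exercise)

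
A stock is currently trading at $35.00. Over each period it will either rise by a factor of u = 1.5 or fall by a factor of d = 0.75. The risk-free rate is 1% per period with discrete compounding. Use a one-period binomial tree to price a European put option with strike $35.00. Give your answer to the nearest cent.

Risk-neutral probability p = (1 + 0.01 − 0.75)/(1.5 − 0.75) = 0.2600/0.7500 = 0.3467
Terminal stock prices: S_u = 52.5, S_d = 26.25
Terminal payoffs (K − S): max(-17.5, 0) = 0, max(8.75, 0) = 8.75
Node 0 (S = 35): V_0 = 1/1.01·[0.3467·0.0000 + 0.6533·8.7500] = 5.6601

$5.66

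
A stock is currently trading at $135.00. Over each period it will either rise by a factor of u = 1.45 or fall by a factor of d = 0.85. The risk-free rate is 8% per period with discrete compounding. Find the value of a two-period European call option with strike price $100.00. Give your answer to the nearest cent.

Risk-neutral probability p = (1 + 0.08 − 0.85)/(1.45 − 0.85) = 0.2300/0.6000 = 0.3833
Terminal stock prices: S_uu = 283.8, S_ud = 166.4, S_dd = 97.54
Terminal payoffs (S − K): max(183.8, 0) = 183.8, max(66.39, 0) = 66.39, max(-2.463, 0) = 0
Node u (S = 195.8): V_u = 1/1.08·[0.3833·183.8375 + 0.6167·66.3875] = 103.1574
Node d (S = 114.8): V_d = 1/1.08·[0.3833·66.3875 + 0.6167·0.0000] = 23.5635
Node 0 (S = 135): V_0 = 1/1.08·[0.3833·103.1574 + 0.6167·23.5635] = 50.0690

$50.07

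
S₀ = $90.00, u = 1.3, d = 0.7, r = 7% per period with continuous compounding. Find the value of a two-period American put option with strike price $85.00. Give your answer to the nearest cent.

Risk-neutral probability p = (e^0.07 − 0.7)/(1.3 − 0.7) = 0.3725/0.6000 = 0.6208
Terminal stock prices: S_uu = 152.1, S_ud = 81.9, S_dd = 44.1
Terminal payoffs (K − S): max(-67.1, 0) = 0, max(3.1, 0) = 3.1, max(40.9, 0) = 40.9
Node u (S = 117): continuation = e^(−0.07)·[0.6208·0.0000 + 0.3792·3.1000] = 1.0959; exercise value = 0.0000 ≤ continuation, so V_u = 1.0959
Node d (S = 63): continuation = e^(−0.07)·[0.6208·3.1000 + 0.3792·40.9000] = 16.2535; exercise value = 22.0000 > continuation, so V_d = 22.0000 (exercise)
Node 0 (S = 90): continuation = e^(−0.07)·[0.6208·1.0959 + 0.3792·22.0000] = 8.4118; exercise value = 0.0000 ≤ continuation, so V_0 = 8.4118

$8.41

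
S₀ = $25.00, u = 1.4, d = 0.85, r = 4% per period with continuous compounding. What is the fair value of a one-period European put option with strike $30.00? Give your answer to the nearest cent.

$5.49

Risk-neutral probability p = (e^0.04 − 0.85)/(1.4 − 0.85) = 0.1908/0.5500 = 0.3469
Terminal stock prices: S_u = 35, S_d = 21.25
Terminal payoffs (K − S): max(-5, 0) = 0, max(8.75, 0) = 8.75
Node 0 (S = 25): V_0 = e^(−0.04)·[0.3469·0.0000 + 0.6531·8.7500] = 5.4903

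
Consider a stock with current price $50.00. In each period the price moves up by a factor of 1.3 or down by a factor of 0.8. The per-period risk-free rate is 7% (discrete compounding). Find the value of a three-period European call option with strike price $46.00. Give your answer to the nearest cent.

Risk-neutral probability p = (1 + 0.07 − 0.8)/(1.3 − 0.8) = 0.2700/0.5000 = 0.5400
Terminal stock prices: S_uuu = 109.9, S_uud = 67.6, S_udd = 41.6, S_ddd = 25.6
Terminal payoffs (S − K): max(63.85, 0) = 63.85, max(21.6, 0) = 21.6, max(-4.4, 0) = 0, max(-20.4, 0) = 0
Node uu (S = 84.5): V_uu = 1/1.07·[0.5400·63.8500 + 0.4600·21.6000] = 41.5093
Node ud (S = 52): V_ud = 1/1.07·[0.5400·21.6000 + 0.4600·0.0000] = 10.9009
Node dd (S = 32): V_dd = 1/1.07·[0.5400·0.0000 + 0.4600·0.0000] = 0.0000
Node u (S = 65): V_u = 1/1.07·[0.5400·41.5093 + 0.4600·10.9009] = 25.6350
Node d (S = 40): V_d = 1/1.07·[0.5400·10.9009 + 0.4600·0.0000] = 5.5014
Node 0 (S = 50): V_0 = 1/1.07·[0.5400·25.6350 + 0.4600·5.5014] = 15.3024

$15.30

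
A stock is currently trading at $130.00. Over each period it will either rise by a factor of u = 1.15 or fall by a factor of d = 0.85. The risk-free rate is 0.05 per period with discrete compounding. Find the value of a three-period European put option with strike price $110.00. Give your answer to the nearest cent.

$1.35

Risk-neutral probability p = (1 + 0.05 − 0.85)/(1.15 − 0.85) = 0.2000/0.3000 = 0.6667
Terminal stock prices: S_uuu = 197.7, S_uud = 146.1, S_udd = 108, S_ddd = 79.84
Terminal payoffs (K − S): max(-87.71, 0) = 0, max(-36.14, 0) = 0, max(1.986, 0) = 1.986, max(30.16, 0) = 30.16
Node uu (S = 171.9): V_uu = 1/1.05·[0.6667·0.0000 + 0.3333·0.0000] = 0.0000
Node ud (S = 127.1): V_ud = 1/1.05·[0.6667·0.0000 + 0.3333·1.9863] = 0.6306
Node dd (S = 93.92): V_dd = 1/1.05·[0.6667·1.9863 + 0.3333·30.1638] = 10.8369
Node u (S = 149.5): V_u = 1/1.05·[0.6667·0.0000 + 0.3333·0.6306] = 0.2002
Node d (S = 110.5): V_d = 1/1.05·[0.6667·0.6306 + 0.3333·10.8369] = 3.8406
Node 0 (S = 130): V_0 = 1/1.05·[0.6667·0.2002 + 0.3333·3.8406] = 1.3463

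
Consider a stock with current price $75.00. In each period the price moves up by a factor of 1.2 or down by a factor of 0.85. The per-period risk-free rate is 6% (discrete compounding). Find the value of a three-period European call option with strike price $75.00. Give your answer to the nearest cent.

$16.00

Risk-neutral probability p = (1 + 0.06 − 0.85)/(1.2 − 0.85) = 0.2100/0.3500 = 0.6000
Terminal stock prices: S_uuu = 129.6, S_uud = 91.8, S_udd = 65.02, S_ddd = 46.06
Terminal payoffs (S − K): max(54.6, 0) = 54.6, max(16.8, 0) = 16.8, max(-9.975, 0) = 0, max(-28.94, 0) = 0
Node uu (S = 108): V_uu = 1/1.06·[0.6000·54.6000 + 0.4000·16.8000] = 37.2453
Node ud (S = 76.5): V_ud = 1/1.06·[0.6000·16.8000 + 0.4000·0.0000] = 9.5094
Node dd (S = 54.19): V_dd = 1/1.06·[0.6000·0.0000 + 0.4000·0.0000] = 0.0000
Node u (S = 90): V_u = 1/1.06·[0.6000·37.2453 + 0.4000·9.5094] = 24.6707
Node d (S = 63.75): V_d = 1/1.06·[0.6000·9.5094 + 0.4000·0.0000] = 5.3827
Node 0 (S = 75): V_0 = 1/1.06·[0.6000·24.6707 + 0.4000·5.3827] = 15.9958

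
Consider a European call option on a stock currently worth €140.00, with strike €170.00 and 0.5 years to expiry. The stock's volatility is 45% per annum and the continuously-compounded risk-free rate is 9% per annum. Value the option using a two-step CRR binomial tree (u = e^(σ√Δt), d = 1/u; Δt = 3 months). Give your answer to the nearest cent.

€11.57

CRR parameters: u = e^(σ√Δt) = e^(0.45·√0.25) = 1.2523, d = 1/u = 0.7985
Per-period rate: rΔt = 0.09·0.25 = 0.0225, so R = e^0.0225 = 1.0228
Risk-neutral probability p = (e^0.0225 − 0.7985)/(1.2523 − 0.7985) = 0.2242/0.4538 = 0.4941
Terminal stock prices: S_uu = 219.6, S_ud = 140, S_dd = 89.27
Terminal payoffs (S − K): max(49.56, 0) = 49.56, max(-30, 0) = 0, max(-80.73, 0) = 0
Node u (S = 175.3): V_u = e^(−0.0225)·[0.4941·49.5637 + 0.5059·0.0000] = 23.9460
Node d (S = 111.8): V_d = e^(−0.0225)·[0.4941·0.0000 + 0.5059·0.0000] = 0.0000
Node 0 (S = 140): V_0 = e^(−0.0225)·[0.4941·23.9460 + 0.5059·0.0000] = 11.5691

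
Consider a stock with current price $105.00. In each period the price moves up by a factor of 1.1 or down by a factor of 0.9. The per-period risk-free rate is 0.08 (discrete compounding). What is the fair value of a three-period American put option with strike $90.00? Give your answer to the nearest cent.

$0.04

Risk-neutral probability p = (1 + 0.08 − 0.9)/(1.1 − 0.9) = 0.1800/0.2000 = 0.9000
Terminal stock prices: S_uuu = 139.8, S_uud = 114.3, S_udd = 93.56, S_ddd = 76.55
Terminal payoffs (K − S): max(-49.76, 0) = 0, max(-24.35, 0) = 0, max(-3.555, 0) = 0, max(13.45, 0) = 13.45
Node uu (S = 127.1): continuation = 1/1.08·[0.9000·0.0000 + 0.1000·0.0000] = 0.0000; exercise value = 0.0000 ≤ continuation, so V_uu = 0.0000
Node ud (S = 104): continuation = 1/1.08·[0.9000·0.0000 + 0.1000·0.0000] = 0.0000; exercise value = 0.0000 ≤ continuation, so V_ud = 0.0000
Node dd (S = 85.05): continuation = 1/1.08·[0.9000·0.0000 + 0.1000·13.4550] = 1.2458; exercise value = 4.9500 > continuation, so V_dd = 4.9500 (exercise)
Node u (S = 115.5): continuation = 1/1.08·[0.9000·0.0000 + 0.1000·0.0000] = 0.0000; exercise value = 0.0000 ≤ continuation, so V_u = 0.0000
Node d (S = 94.5): continuation = 1/1.08·[0.9000·0.0000 + 0.1000·4.9500] = 0.4583; exercise value = 0.0000 ≤ continuation, so V_d = 0.4583
Node 0 (S = 105): continuation = 1/1.08·[0.9000·0.0000 + 0.1000·0.4583] = 0.0424; exercise value = 0.0000 ≤ continuation, so V_0 = 0.0424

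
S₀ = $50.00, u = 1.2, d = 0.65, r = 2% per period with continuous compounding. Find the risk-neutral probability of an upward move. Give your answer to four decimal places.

Risk-neutral probability p = (e^0.02 − 0.65)/(1.2 − 0.65) = 0.3702/0.5500 = 0.6731

p = 0.6731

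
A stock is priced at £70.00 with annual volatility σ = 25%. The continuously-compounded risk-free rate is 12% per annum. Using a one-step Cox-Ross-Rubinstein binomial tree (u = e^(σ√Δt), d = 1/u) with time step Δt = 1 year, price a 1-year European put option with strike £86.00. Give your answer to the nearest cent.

CRR parameters: u = e^(σ√Δt) = e^(0.25·√1) = 1.2840, d = 1/u = 0.7788
Per-period rate: rΔt = 0.12·1 = 0.12, so R = e^0.12 = 1.1275
Risk-neutral probability p = (e^0.12 − 0.7788)/(1.2840 − 0.7788) = 0.3487/0.5052 = 0.6902
Terminal stock prices: S_u = 89.88, S_d = 54.52
Terminal payoffs (K − S): max(-3.882, 0) = 0, max(31.48, 0) = 31.48
Node 0 (S = 70): V_0 = e^(−0.12)·[0.6902·0.0000 + 0.3098·31.4839] = 8.6513

£8.65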